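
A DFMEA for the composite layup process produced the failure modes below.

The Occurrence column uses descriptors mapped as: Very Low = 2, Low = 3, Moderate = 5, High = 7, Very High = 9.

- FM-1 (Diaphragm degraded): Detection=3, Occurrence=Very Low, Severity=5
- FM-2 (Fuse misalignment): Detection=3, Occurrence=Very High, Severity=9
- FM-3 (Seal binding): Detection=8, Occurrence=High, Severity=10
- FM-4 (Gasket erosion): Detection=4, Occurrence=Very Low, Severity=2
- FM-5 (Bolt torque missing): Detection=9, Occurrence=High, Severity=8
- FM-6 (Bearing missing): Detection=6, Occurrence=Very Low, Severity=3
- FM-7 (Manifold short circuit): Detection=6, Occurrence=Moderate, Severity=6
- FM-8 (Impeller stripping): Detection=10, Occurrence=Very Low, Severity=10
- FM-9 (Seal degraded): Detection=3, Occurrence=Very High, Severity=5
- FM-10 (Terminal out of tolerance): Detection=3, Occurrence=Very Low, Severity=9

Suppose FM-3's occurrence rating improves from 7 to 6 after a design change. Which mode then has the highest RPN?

FM-5

RPN = Severity × Occurrence × Detection:
  FM-1: 5 × 2 × 3 = 30
  FM-2: 9 × 9 × 3 = 243
  FM-3: 10 × 7 × 8 = 560
  FM-4: 2 × 2 × 4 = 16
  FM-5: 8 × 7 × 9 = 504
  FM-6: 3 × 2 × 6 = 36
  FM-7: 6 × 5 × 6 = 180
  FM-8: 10 × 2 × 10 = 200
  FM-9: 5 × 9 × 3 = 135
  FM-10: 9 × 2 × 3 = 54
After action: FM-3 → 10 × 6 × 8 = 480.
Revised RPNs: FM-5=504, FM-3=480, FM-2=243, FM-8=200, FM-7=180, FM-9=135, FM-10=54, FM-6=36, FM-1=30, FM-4=16.
Highest is now FM-5 (504).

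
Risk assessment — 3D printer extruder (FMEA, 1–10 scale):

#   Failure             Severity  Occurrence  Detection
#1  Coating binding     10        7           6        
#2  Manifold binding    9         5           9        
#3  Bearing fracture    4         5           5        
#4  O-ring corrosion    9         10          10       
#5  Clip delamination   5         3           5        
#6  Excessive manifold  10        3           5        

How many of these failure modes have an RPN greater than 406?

RPN = Severity × Occurrence × Detection:
  #1: 10 × 7 × 6 = 420
  #2: 9 × 5 × 9 = 405
  #3: 4 × 5 × 5 = 100
  #4: 9 × 10 × 10 = 900
  #5: 5 × 3 × 5 = 75
  #6: 10 × 3 × 5 = 150
Modes with RPN > 406: #1 (420), #4 (900) → 2.

2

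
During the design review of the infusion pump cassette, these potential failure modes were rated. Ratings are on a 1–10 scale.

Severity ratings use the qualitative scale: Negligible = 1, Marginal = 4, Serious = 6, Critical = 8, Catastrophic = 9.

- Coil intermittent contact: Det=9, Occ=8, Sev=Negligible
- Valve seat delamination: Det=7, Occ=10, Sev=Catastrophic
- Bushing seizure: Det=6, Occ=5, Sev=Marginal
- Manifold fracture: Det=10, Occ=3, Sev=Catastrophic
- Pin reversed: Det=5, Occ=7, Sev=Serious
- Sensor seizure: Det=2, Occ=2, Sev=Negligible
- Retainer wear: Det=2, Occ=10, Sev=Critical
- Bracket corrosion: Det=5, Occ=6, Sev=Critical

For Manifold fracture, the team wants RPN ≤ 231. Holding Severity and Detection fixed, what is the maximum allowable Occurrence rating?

Manifold fracture: S=9, O=3, D=10 → current RPN = 270.
Fixed product = 90. Need 90 × O ≤ 231, so O ≤ 231/90 = 2.57.
Maximum integer Occurrence rating = 2 (gives RPN 180; O=3 would give 270 > 231).

2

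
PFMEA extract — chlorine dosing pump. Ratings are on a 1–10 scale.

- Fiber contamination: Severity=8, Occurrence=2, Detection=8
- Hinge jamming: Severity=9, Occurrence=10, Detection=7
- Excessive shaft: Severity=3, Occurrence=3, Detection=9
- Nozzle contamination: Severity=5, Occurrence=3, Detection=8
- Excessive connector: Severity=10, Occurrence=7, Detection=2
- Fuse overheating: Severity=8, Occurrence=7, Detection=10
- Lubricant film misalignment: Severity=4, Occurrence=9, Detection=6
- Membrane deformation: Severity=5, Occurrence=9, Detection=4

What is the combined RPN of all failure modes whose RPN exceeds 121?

RPN = Severity × Occurrence × Detection:
  Fiber contamination: 8 × 2 × 8 = 128
  Hinge jamming: 9 × 10 × 7 = 630
  Excessive shaft: 3 × 3 × 9 = 81
  Nozzle contamination: 5 × 3 × 8 = 120
  Excessive connector: 10 × 7 × 2 = 140
  Fuse overheating: 8 × 7 × 10 = 560
  Lubricant film misalignment: 4 × 9 × 6 = 216
  Membrane deformation: 5 × 9 × 4 = 180
RPN > 121: Fiber contamination (128), Hinge jamming (630), Excessive connector (140), Fuse overheating (560), Lubricant film misalignment (216), Membrane deformation (180).
Sum: 128 + 630 + 140 + 560 + 216 + 180 = 1854.

1854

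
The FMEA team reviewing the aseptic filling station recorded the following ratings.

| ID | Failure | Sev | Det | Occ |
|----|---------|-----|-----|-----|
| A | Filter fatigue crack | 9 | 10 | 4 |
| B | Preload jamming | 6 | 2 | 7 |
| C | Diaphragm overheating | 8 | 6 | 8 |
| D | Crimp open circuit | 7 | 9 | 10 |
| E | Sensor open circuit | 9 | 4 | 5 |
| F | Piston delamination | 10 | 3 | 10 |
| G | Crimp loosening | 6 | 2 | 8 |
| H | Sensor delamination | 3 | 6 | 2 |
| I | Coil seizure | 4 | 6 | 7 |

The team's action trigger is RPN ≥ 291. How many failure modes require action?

RPN = Severity × Occurrence × Detection:
  A: 9 × 4 × 10 = 360
  B: 6 × 7 × 2 = 84
  C: 8 × 8 × 6 = 384
  D: 7 × 10 × 9 = 630
  E: 9 × 5 × 4 = 180
  F: 10 × 10 × 3 = 300
  G: 6 × 8 × 2 = 96
  H: 3 × 2 × 6 = 36
  I: 4 × 7 × 6 = 168
Modes with RPN ≥ 291: A (360), C (384), D (630), F (300) → 4.

4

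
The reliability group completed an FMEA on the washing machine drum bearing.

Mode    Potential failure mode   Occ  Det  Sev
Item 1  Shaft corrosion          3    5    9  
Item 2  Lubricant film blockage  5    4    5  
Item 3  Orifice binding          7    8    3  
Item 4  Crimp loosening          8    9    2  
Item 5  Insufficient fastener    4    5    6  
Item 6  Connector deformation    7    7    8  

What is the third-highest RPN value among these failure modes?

RPN = Severity × Occurrence × Detection:
  Item 1: 9 × 3 × 5 = 135
  Item 2: 5 × 5 × 4 = 100
  Item 3: 3 × 7 × 8 = 168
  Item 4: 2 × 8 × 9 = 144
  Item 5: 6 × 4 × 5 = 120
  Item 6: 8 × 7 × 7 = 392
Sorted descending: 392, 168, 144, 135, 120, 100.
The third-highest RPN is 144 (Item 4).

144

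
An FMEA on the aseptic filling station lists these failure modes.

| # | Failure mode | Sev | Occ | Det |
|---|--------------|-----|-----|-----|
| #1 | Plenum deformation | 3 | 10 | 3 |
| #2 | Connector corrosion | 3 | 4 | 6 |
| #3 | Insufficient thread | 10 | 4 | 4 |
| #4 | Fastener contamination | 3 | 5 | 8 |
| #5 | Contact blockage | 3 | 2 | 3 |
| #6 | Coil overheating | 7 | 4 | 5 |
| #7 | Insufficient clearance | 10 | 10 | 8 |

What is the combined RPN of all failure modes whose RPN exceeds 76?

1310

RPN = Severity × Occurrence × Detection:
  #1: 3 × 10 × 3 = 90
  #2: 3 × 4 × 6 = 72
  #3: 10 × 4 × 4 = 160
  #4: 3 × 5 × 8 = 120
  #5: 3 × 2 × 3 = 18
  #6: 7 × 4 × 5 = 140
  #7: 10 × 10 × 8 = 800
RPN > 76: #1 (90), #3 (160), #4 (120), #6 (140), #7 (800).
Sum: 90 + 160 + 120 + 140 + 800 = 1310.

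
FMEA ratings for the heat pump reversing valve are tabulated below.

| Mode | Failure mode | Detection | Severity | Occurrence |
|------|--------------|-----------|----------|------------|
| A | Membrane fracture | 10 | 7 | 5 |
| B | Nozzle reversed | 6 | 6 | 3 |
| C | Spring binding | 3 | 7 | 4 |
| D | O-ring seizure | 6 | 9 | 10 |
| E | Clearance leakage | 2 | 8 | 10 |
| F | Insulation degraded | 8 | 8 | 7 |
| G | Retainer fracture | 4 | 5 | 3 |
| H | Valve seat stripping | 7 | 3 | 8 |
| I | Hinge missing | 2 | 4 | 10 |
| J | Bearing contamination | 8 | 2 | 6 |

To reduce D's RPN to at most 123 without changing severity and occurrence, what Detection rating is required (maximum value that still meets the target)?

D: S=9, O=10, D=6 → current RPN = 540.
Fixed product = 90. Need 90 × D ≤ 123, so D ≤ 123/90 = 1.37.
Maximum integer Detection rating = 1 (gives RPN 90; D=2 would give 180 > 123).

1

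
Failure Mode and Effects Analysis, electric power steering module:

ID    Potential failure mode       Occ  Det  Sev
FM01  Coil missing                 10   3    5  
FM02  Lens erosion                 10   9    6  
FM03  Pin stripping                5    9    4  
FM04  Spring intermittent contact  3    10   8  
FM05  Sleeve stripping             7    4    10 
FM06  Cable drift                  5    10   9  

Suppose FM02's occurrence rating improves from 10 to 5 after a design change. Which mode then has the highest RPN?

RPN = Severity × Occurrence × Detection:
  FM01: 5 × 10 × 3 = 150
  FM02: 6 × 10 × 9 = 540
  FM03: 4 × 5 × 9 = 180
  FM04: 8 × 3 × 10 = 240
  FM05: 10 × 7 × 4 = 280
  FM06: 9 × 5 × 10 = 450
After action: FM02 → 6 × 5 × 9 = 270.
Revised RPNs: FM06=450, FM05=280, FM02=270, FM04=240, FM03=180, FM01=150.
Highest is now FM06 (450).

FM06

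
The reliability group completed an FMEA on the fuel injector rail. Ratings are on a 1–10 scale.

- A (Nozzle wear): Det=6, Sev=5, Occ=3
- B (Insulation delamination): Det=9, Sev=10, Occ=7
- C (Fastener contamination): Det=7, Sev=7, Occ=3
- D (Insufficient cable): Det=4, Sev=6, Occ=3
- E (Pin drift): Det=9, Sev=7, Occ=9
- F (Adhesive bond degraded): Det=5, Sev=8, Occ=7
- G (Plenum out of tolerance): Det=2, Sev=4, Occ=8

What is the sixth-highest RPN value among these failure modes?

72

RPN = Severity × Occurrence × Detection:
  A: 5 × 3 × 6 = 90
  B: 10 × 7 × 9 = 630
  C: 7 × 3 × 7 = 147
  D: 6 × 3 × 4 = 72
  E: 7 × 9 × 9 = 567
  F: 8 × 7 × 5 = 280
  G: 4 × 8 × 2 = 64
Sorted descending: 630, 567, 280, 147, 90, 72, 64.
The sixth-highest RPN is 72 (D).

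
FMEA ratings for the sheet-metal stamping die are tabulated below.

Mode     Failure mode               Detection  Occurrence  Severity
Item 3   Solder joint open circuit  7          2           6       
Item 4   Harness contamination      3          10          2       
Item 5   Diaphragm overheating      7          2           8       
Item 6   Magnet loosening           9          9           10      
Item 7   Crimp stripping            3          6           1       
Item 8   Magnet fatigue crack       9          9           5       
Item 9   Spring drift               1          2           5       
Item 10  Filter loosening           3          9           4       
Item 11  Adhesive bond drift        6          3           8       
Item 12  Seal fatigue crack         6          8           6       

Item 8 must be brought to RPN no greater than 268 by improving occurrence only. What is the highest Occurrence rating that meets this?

5

Item 8: S=5, O=9, D=9 → current RPN = 405.
Fixed product = 45. Need 45 × O ≤ 268, so O ≤ 268/45 = 5.96.
Maximum integer Occurrence rating = 5 (gives RPN 225; O=6 would give 270 > 268).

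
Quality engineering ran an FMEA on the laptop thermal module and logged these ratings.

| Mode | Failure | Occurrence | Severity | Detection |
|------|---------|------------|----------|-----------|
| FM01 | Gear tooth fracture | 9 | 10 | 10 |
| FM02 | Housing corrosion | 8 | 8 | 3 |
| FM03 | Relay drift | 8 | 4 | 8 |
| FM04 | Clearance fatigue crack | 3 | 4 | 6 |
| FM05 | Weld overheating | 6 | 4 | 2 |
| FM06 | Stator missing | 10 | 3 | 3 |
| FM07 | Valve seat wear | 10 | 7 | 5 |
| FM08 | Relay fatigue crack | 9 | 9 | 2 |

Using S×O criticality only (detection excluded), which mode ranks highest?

FM01

Criticality = Severity × Occurrence:
  FM01: 10 × 9 = 90
  FM02: 8 × 8 = 64
  FM03: 4 × 8 = 32
  FM04: 4 × 3 = 12
  FM05: 4 × 6 = 24
  FM06: 3 × 10 = 30
  FM07: 7 × 10 = 70
  FM08: 9 × 9 = 81
Highest criticality is 90 → FM01.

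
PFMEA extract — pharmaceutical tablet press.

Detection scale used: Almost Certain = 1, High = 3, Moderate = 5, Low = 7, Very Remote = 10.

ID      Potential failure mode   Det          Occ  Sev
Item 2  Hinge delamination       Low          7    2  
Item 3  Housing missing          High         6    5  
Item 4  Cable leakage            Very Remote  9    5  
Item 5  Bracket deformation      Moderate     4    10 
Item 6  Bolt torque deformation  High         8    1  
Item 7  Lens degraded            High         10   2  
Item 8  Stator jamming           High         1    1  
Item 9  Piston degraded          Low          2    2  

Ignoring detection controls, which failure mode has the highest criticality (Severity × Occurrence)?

Item 4

Criticality = Severity × Occurrence:
  Item 2: 2 × 7 = 14
  Item 3: 5 × 6 = 30
  Item 4: 5 × 9 = 45
  Item 5: 10 × 4 = 40
  Item 6: 1 × 8 = 8
  Item 7: 2 × 10 = 20
  Item 8: 1 × 1 = 1
  Item 9: 2 × 2 = 4
Highest criticality is 45 → Item 4.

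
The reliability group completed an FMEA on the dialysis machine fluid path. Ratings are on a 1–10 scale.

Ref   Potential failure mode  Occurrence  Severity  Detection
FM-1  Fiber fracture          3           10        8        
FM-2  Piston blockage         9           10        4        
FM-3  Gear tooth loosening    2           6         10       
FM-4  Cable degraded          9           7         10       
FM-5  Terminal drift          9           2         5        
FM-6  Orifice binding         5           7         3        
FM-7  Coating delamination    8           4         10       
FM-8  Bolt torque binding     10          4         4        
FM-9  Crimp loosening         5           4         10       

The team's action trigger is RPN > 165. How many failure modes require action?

5

RPN = Severity × Occurrence × Detection:
  FM-1: 10 × 3 × 8 = 240
  FM-2: 10 × 9 × 4 = 360
  FM-3: 6 × 2 × 10 = 120
  FM-4: 7 × 9 × 10 = 630
  FM-5: 2 × 9 × 5 = 90
  FM-6: 7 × 5 × 3 = 105
  FM-7: 4 × 8 × 10 = 320
  FM-8: 4 × 10 × 4 = 160
  FM-9: 4 × 5 × 10 = 200
Modes with RPN > 165: FM-1 (240), FM-2 (360), FM-4 (630), FM-7 (320), FM-9 (200) → 5.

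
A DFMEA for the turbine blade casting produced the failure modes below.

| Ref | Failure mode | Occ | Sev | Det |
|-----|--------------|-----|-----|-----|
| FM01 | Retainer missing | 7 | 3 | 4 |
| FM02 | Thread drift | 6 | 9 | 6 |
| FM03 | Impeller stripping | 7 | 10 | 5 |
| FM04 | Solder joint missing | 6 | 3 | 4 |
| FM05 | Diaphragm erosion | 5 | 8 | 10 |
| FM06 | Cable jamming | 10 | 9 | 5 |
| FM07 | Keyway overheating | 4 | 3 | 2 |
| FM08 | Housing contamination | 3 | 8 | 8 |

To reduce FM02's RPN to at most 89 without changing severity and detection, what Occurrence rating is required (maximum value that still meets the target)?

FM02: S=9, O=6, D=6 → current RPN = 324.
Fixed product = 54. Need 54 × O ≤ 89, so O ≤ 89/54 = 1.65.
Maximum integer Occurrence rating = 1 (gives RPN 54; O=2 would give 108 > 89).

1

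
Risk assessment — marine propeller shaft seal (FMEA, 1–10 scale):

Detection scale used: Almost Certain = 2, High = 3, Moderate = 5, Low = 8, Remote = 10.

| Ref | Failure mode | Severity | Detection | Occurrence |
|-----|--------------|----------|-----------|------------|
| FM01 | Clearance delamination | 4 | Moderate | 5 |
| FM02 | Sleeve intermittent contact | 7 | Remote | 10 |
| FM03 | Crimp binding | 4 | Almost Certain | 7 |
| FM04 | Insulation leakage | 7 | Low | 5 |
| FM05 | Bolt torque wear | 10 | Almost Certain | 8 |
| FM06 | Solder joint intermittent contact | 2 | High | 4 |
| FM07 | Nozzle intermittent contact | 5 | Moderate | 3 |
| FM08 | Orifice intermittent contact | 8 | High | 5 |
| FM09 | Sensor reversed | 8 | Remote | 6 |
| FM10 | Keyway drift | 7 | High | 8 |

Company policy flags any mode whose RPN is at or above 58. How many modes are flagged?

8

RPN = Severity × Occurrence × Detection:
  FM01: 4 × 5 × 5 = 100
  FM02: 7 × 10 × 10 = 700
  FM03: 4 × 7 × 2 = 56
  FM04: 7 × 5 × 8 = 280
  FM05: 10 × 8 × 2 = 160
  FM06: 2 × 4 × 3 = 24
  FM07: 5 × 3 × 5 = 75
  FM08: 8 × 5 × 3 = 120
  FM09: 8 × 6 × 10 = 480
  FM10: 7 × 8 × 3 = 168
Modes with RPN ≥ 58: FM01 (100), FM02 (700), FM04 (280), FM05 (160), FM07 (75), FM08 (120), FM09 (480), FM10 (168) → 8.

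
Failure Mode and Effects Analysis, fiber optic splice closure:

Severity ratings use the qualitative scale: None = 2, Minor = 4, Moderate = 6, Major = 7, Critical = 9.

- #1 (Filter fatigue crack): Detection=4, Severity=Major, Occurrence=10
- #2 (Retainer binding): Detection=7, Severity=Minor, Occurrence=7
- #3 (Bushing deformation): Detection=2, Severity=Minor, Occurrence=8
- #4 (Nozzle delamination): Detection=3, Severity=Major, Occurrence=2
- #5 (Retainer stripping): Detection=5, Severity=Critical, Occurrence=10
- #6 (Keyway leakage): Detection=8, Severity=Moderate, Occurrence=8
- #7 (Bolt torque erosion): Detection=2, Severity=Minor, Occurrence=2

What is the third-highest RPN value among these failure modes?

RPN = Severity × Occurrence × Detection:
  #1: 7 × 10 × 4 = 280
  #2: 4 × 7 × 7 = 196
  #3: 4 × 8 × 2 = 64
  #4: 7 × 2 × 3 = 42
  #5: 9 × 10 × 5 = 450
  #6: 6 × 8 × 8 = 384
  #7: 4 × 2 × 2 = 16
Sorted descending: 450, 384, 280, 196, 64, 42, 16.
The third-highest RPN is 280 (#1).

280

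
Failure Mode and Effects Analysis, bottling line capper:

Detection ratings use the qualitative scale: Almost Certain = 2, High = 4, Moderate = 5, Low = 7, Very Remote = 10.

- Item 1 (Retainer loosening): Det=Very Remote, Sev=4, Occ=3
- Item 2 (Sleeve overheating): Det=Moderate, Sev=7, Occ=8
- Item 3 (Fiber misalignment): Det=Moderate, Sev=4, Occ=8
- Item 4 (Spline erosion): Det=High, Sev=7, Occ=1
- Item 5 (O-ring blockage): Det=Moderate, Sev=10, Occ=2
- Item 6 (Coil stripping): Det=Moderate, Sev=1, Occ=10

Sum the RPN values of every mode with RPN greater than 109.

560

RPN = Severity × Occurrence × Detection:
  Item 1: 4 × 3 × 10 = 120
  Item 2: 7 × 8 × 5 = 280
  Item 3: 4 × 8 × 5 = 160
  Item 4: 7 × 1 × 4 = 28
  Item 5: 10 × 2 × 5 = 100
  Item 6: 1 × 10 × 5 = 50
RPN > 109: Item 1 (120), Item 2 (280), Item 3 (160).
Sum: 120 + 280 + 160 = 560.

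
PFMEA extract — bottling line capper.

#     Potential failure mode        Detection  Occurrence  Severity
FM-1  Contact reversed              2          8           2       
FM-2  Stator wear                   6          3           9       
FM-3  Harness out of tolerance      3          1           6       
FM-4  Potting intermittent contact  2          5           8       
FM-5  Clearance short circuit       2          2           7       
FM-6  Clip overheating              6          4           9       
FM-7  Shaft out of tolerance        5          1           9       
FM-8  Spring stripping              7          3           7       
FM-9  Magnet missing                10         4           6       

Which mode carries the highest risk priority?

RPN = Severity × Occurrence × Detection:
  FM-1: 2 × 8 × 2 = 32
  FM-2: 9 × 3 × 6 = 162
  FM-3: 6 × 1 × 3 = 18
  FM-4: 8 × 5 × 2 = 80
  FM-5: 7 × 2 × 2 = 28
  FM-6: 9 × 4 × 6 = 216
  FM-7: 9 × 1 × 5 = 45
  FM-8: 7 × 3 × 7 = 147
  FM-9: 6 × 4 × 10 = 240
Highest RPN is 240 → FM-9.

FM-9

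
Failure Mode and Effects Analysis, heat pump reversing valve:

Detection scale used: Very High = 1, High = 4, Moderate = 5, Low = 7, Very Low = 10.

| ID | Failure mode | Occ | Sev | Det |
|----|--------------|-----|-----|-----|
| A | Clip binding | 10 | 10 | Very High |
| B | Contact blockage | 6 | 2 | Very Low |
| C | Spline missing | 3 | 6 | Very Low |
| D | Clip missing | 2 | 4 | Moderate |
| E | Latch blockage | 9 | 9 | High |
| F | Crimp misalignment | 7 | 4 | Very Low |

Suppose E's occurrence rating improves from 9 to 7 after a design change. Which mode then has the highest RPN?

RPN = Severity × Occurrence × Detection:
  A: 10 × 10 × 1 = 100
  B: 2 × 6 × 10 = 120
  C: 6 × 3 × 10 = 180
  D: 4 × 2 × 5 = 40
  E: 9 × 9 × 4 = 324
  F: 4 × 7 × 10 = 280
After action: E → 9 × 7 × 4 = 252.
Revised RPNs: F=280, E=252, C=180, B=120, A=100, D=40.
Highest is now F (280).

F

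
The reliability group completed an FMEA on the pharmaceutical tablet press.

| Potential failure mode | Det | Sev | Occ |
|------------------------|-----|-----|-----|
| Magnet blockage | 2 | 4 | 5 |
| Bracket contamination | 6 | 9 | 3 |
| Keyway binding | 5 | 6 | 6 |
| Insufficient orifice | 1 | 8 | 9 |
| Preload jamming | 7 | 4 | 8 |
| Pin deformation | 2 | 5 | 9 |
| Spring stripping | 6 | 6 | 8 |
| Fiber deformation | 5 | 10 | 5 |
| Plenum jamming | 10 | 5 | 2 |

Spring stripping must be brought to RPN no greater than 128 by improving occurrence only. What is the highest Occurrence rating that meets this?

Spring stripping: S=6, O=8, D=6 → current RPN = 288.
Fixed product = 36. Need 36 × O ≤ 128, so O ≤ 128/36 = 3.56.
Maximum integer Occurrence rating = 3 (gives RPN 108; O=4 would give 144 > 128).

3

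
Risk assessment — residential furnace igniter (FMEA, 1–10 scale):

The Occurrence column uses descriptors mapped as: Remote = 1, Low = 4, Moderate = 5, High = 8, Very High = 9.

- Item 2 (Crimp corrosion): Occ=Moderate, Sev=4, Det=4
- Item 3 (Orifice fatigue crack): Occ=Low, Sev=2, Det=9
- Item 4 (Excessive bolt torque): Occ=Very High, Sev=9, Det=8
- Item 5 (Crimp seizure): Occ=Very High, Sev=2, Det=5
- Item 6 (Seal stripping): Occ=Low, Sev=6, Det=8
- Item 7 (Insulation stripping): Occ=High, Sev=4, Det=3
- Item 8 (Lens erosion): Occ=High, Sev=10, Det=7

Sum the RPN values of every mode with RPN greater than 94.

RPN = Severity × Occurrence × Detection:
  Item 2: 4 × 5 × 4 = 80
  Item 3: 2 × 4 × 9 = 72
  Item 4: 9 × 9 × 8 = 648
  Item 5: 2 × 9 × 5 = 90
  Item 6: 6 × 4 × 8 = 192
  Item 7: 4 × 8 × 3 = 96
  Item 8: 10 × 8 × 7 = 560
RPN > 94: Item 4 (648), Item 6 (192), Item 7 (96), Item 8 (560).
Sum: 648 + 192 + 96 + 560 = 1496.

1496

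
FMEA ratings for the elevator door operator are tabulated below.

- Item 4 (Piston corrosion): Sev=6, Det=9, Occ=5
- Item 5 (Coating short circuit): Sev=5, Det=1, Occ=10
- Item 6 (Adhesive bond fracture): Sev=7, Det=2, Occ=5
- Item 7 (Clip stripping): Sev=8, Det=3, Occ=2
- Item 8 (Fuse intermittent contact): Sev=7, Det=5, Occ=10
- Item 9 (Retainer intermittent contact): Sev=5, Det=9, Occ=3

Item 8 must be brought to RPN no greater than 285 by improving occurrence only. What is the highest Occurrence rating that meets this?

8

Item 8: S=7, O=10, D=5 → current RPN = 350.
Fixed product = 35. Need 35 × O ≤ 285, so O ≤ 285/35 = 8.14.
Maximum integer Occurrence rating = 8 (gives RPN 280; O=9 would give 315 > 285).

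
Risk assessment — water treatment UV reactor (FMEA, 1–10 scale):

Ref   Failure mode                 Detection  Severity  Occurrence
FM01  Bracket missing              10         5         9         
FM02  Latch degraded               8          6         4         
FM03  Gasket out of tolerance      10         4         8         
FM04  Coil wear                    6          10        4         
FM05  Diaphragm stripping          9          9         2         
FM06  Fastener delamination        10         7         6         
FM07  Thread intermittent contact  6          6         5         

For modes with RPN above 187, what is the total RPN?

1622

RPN = Severity × Occurrence × Detection:
  FM01: 5 × 9 × 10 = 450
  FM02: 6 × 4 × 8 = 192
  FM03: 4 × 8 × 10 = 320
  FM04: 10 × 4 × 6 = 240
  FM05: 9 × 2 × 9 = 162
  FM06: 7 × 6 × 10 = 420
  FM07: 6 × 5 × 6 = 180
RPN > 187: FM01 (450), FM02 (192), FM03 (320), FM04 (240), FM06 (420).
Sum: 450 + 192 + 320 + 240 + 420 = 1622.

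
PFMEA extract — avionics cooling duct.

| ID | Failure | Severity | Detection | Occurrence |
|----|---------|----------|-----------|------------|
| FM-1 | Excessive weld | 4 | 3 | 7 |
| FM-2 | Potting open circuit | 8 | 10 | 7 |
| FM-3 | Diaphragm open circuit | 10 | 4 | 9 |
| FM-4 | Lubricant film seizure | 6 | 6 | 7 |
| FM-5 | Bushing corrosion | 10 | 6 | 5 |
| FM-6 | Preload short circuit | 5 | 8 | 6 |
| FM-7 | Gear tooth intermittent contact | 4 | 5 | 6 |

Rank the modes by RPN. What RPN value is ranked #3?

RPN = Severity × Occurrence × Detection:
  FM-1: 4 × 7 × 3 = 84
  FM-2: 8 × 7 × 10 = 560
  FM-3: 10 × 9 × 4 = 360
  FM-4: 6 × 7 × 6 = 252
  FM-5: 10 × 5 × 6 = 300
  FM-6: 5 × 6 × 8 = 240
  FM-7: 4 × 6 × 5 = 120
Sorted descending: 560, 360, 300, 252, 240, 120, 84.
The third-highest RPN is 300 (FM-5).

300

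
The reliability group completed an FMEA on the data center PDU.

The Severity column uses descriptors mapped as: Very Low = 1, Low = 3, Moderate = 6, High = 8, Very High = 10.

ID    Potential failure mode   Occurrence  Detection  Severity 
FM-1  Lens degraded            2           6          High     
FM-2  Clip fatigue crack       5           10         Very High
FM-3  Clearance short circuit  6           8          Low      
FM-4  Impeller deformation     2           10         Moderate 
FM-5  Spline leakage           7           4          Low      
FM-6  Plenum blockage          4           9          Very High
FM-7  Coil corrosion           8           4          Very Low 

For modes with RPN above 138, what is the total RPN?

1004

RPN = Severity × Occurrence × Detection:
  FM-1: 8 × 2 × 6 = 96
  FM-2: 10 × 5 × 10 = 500
  FM-3: 3 × 6 × 8 = 144
  FM-4: 6 × 2 × 10 = 120
  FM-5: 3 × 7 × 4 = 84
  FM-6: 10 × 4 × 9 = 360
  FM-7: 1 × 8 × 4 = 32
RPN > 138: FM-2 (500), FM-3 (144), FM-6 (360).
Sum: 500 + 144 + 360 = 1004.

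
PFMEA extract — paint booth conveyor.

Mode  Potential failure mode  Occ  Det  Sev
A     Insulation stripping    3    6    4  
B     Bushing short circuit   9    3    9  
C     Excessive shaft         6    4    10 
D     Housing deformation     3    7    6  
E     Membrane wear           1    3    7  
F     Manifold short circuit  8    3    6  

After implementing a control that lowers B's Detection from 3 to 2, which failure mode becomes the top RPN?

RPN = Severity × Occurrence × Detection:
  A: 4 × 3 × 6 = 72
  B: 9 × 9 × 3 = 243
  C: 10 × 6 × 4 = 240
  D: 6 × 3 × 7 = 126
  E: 7 × 1 × 3 = 21
  F: 6 × 8 × 3 = 144
After action: B → 9 × 9 × 2 = 162.
Revised RPNs: C=240, B=162, F=144, D=126, A=72, E=21.
Highest is now C (240).

C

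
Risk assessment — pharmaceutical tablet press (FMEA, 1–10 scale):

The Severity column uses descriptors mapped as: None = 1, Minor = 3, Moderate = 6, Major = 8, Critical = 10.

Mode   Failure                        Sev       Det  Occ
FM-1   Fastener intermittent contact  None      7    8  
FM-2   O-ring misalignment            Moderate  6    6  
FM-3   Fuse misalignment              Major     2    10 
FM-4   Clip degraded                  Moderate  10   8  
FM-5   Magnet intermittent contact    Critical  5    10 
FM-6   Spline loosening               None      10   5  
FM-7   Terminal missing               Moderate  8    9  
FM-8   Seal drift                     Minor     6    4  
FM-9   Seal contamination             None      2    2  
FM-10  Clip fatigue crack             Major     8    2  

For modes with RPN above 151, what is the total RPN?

RPN = Severity × Occurrence × Detection:
  FM-1: 1 × 8 × 7 = 56
  FM-2: 6 × 6 × 6 = 216
  FM-3: 8 × 10 × 2 = 160
  FM-4: 6 × 8 × 10 = 480
  FM-5: 10 × 10 × 5 = 500
  FM-6: 1 × 5 × 10 = 50
  FM-7: 6 × 9 × 8 = 432
  FM-8: 3 × 4 × 6 = 72
  FM-9: 1 × 2 × 2 = 4
  FM-10: 8 × 2 × 8 = 128
RPN > 151: FM-2 (216), FM-3 (160), FM-4 (480), FM-5 (500), FM-7 (432).
Sum: 216 + 160 + 480 + 500 + 432 = 1788.

1788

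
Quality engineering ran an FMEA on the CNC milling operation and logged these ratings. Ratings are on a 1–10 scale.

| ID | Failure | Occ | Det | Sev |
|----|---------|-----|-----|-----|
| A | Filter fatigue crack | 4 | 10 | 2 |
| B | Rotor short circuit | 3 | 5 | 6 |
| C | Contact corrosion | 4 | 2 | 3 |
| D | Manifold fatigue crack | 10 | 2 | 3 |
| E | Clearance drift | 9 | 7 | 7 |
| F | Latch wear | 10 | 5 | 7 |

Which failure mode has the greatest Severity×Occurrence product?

F

Criticality = Severity × Occurrence:
  A: 2 × 4 = 8
  B: 6 × 3 = 18
  C: 3 × 4 = 12
  D: 3 × 10 = 30
  E: 7 × 9 = 63
  F: 7 × 10 = 70
Highest criticality is 70 → F.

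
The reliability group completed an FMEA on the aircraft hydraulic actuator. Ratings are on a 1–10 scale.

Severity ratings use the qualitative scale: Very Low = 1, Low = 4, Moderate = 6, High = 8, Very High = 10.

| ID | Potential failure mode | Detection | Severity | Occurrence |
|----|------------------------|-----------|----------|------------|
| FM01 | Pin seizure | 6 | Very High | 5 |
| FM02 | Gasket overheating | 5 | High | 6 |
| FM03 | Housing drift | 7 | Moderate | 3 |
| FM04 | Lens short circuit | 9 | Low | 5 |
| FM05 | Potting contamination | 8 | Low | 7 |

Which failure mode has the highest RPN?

RPN = Severity × Occurrence × Detection:
  FM01: 10 × 5 × 6 = 300
  FM02: 8 × 6 × 5 = 240
  FM03: 6 × 3 × 7 = 126
  FM04: 4 × 5 × 9 = 180
  FM05: 4 × 7 × 8 = 224
Highest RPN is 300 → FM01.

FM01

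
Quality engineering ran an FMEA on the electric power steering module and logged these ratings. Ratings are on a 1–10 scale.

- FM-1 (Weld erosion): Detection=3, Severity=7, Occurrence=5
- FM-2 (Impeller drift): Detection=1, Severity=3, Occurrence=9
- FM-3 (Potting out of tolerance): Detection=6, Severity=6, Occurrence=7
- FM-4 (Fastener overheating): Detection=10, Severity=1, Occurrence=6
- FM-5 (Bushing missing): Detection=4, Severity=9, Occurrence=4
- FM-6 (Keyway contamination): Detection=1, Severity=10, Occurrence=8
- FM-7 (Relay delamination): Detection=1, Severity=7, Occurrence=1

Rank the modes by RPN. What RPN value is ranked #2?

144

RPN = Severity × Occurrence × Detection:
  FM-1: 7 × 5 × 3 = 105
  FM-2: 3 × 9 × 1 = 27
  FM-3: 6 × 7 × 6 = 252
  FM-4: 1 × 6 × 10 = 60
  FM-5: 9 × 4 × 4 = 144
  FM-6: 10 × 8 × 1 = 80
  FM-7: 7 × 1 × 1 = 7
Sorted descending: 252, 144, 105, 80, 60, 27, 7.
The second-highest RPN is 144 (FM-5).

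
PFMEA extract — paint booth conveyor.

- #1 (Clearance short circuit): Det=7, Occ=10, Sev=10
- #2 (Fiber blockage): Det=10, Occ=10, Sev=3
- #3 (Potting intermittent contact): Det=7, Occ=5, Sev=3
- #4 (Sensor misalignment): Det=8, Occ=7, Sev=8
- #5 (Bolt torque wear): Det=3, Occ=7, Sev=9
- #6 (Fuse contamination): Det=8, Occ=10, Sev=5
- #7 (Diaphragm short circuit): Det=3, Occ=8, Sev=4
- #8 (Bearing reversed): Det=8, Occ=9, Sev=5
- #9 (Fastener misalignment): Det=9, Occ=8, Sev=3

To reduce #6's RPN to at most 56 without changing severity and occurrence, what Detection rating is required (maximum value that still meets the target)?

1

#6: S=5, O=10, D=8 → current RPN = 400.
Fixed product = 50. Need 50 × D ≤ 56, so D ≤ 56/50 = 1.12.
Maximum integer Detection rating = 1 (gives RPN 50; D=2 would give 100 > 56).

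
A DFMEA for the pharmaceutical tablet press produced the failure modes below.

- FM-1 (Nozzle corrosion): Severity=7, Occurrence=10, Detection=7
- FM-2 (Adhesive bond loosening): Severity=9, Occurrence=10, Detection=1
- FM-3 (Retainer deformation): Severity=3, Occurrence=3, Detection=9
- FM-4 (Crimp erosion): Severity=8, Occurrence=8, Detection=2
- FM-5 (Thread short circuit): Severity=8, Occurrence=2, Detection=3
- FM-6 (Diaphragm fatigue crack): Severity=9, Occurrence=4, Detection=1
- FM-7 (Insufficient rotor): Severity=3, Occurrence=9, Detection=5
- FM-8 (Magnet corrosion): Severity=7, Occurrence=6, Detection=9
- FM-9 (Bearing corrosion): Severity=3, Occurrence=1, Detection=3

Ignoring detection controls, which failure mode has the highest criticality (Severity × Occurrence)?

Criticality = Severity × Occurrence:
  FM-1: 7 × 10 = 70
  FM-2: 9 × 10 = 90
  FM-3: 3 × 3 = 9
  FM-4: 8 × 8 = 64
  FM-5: 8 × 2 = 16
  FM-6: 9 × 4 = 36
  FM-7: 3 × 9 = 27
  FM-8: 7 × 6 = 42
  FM-9: 3 × 1 = 3
Highest criticality is 90 → FM-2.

FM-2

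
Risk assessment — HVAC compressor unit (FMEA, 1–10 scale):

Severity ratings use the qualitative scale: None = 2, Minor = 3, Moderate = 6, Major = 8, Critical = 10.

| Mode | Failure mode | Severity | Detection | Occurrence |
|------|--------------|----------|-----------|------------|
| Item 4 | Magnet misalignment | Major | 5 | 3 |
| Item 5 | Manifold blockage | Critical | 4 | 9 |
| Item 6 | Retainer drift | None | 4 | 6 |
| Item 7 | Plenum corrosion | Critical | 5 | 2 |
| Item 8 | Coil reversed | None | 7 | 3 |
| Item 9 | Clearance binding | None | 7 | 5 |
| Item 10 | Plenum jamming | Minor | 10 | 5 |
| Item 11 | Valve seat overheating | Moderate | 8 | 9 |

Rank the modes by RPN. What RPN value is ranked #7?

RPN = Severity × Occurrence × Detection:
  Item 4: 8 × 3 × 5 = 120
  Item 5: 10 × 9 × 4 = 360
  Item 6: 2 × 6 × 4 = 48
  Item 7: 10 × 2 × 5 = 100
  Item 8: 2 × 3 × 7 = 42
  Item 9: 2 × 5 × 7 = 70
  Item 10: 3 × 5 × 10 = 150
  Item 11: 6 × 9 × 8 = 432
Sorted descending: 432, 360, 150, 120, 100, 70, 48, 42.
The seventh-highest RPN is 48 (Item 6).

48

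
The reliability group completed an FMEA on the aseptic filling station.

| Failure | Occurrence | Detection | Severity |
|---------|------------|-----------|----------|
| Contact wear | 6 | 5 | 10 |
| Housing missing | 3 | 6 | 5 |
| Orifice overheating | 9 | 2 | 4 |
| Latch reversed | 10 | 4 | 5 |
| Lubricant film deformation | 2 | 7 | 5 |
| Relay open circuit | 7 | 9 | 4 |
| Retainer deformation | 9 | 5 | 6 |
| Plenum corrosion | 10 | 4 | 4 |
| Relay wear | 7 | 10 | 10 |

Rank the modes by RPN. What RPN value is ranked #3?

RPN = Severity × Occurrence × Detection:
  Contact wear: 10 × 6 × 5 = 300
  Housing missing: 5 × 3 × 6 = 90
  Orifice overheating: 4 × 9 × 2 = 72
  Latch reversed: 5 × 10 × 4 = 200
  Lubricant film deformation: 5 × 2 × 7 = 70
  Relay open circuit: 4 × 7 × 9 = 252
  Retainer deformation: 6 × 9 × 5 = 270
  Plenum corrosion: 4 × 10 × 4 = 160
  Relay wear: 10 × 7 × 10 = 700
Sorted descending: 700, 300, 270, 252, 200, 160, 90, 72, 70.
The third-highest RPN is 270 (Retainer deformation).

270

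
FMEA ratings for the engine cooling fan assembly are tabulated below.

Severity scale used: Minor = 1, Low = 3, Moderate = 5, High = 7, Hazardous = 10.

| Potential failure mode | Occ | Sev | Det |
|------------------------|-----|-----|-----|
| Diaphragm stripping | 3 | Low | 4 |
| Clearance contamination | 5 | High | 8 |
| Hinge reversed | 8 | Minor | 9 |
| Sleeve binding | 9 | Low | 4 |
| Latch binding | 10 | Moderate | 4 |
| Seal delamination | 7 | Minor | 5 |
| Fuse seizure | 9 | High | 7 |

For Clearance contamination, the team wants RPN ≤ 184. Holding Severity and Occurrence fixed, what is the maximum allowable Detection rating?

Clearance contamination: S=7, O=5, D=8 → current RPN = 280.
Fixed product = 35. Need 35 × D ≤ 184, so D ≤ 184/35 = 5.26.
Maximum integer Detection rating = 5 (gives RPN 175; D=6 would give 210 > 184).

5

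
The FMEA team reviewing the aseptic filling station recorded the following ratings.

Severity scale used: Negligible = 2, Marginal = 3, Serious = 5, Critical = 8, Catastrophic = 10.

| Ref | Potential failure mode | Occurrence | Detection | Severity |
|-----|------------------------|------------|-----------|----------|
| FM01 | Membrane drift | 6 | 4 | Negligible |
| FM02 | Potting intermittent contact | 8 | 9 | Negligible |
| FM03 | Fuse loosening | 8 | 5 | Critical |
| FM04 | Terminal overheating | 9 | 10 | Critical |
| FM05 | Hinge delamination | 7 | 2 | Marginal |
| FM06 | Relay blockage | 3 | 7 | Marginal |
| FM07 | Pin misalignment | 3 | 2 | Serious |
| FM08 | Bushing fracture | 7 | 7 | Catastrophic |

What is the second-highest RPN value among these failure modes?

490

RPN = Severity × Occurrence × Detection:
  FM01: 2 × 6 × 4 = 48
  FM02: 2 × 8 × 9 = 144
  FM03: 8 × 8 × 5 = 320
  FM04: 8 × 9 × 10 = 720
  FM05: 3 × 7 × 2 = 42
  FM06: 3 × 3 × 7 = 63
  FM07: 5 × 3 × 2 = 30
  FM08: 10 × 7 × 7 = 490
Sorted descending: 720, 490, 320, 144, 63, 48, 42, 30.
The second-highest RPN is 490 (FM08).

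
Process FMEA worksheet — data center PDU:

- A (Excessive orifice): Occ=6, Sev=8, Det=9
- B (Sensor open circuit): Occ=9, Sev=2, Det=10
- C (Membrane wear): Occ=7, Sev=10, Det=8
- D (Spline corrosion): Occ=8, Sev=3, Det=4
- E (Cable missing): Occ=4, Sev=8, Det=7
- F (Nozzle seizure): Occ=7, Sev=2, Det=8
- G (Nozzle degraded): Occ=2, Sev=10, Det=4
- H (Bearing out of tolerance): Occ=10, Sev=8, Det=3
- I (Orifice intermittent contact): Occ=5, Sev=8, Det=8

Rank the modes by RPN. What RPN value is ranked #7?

112

RPN = Severity × Occurrence × Detection:
  A: 8 × 6 × 9 = 432
  B: 2 × 9 × 10 = 180
  C: 10 × 7 × 8 = 560
  D: 3 × 8 × 4 = 96
  E: 8 × 4 × 7 = 224
  F: 2 × 7 × 8 = 112
  G: 10 × 2 × 4 = 80
  H: 8 × 10 × 3 = 240
  I: 8 × 5 × 8 = 320
Sorted descending: 560, 432, 320, 240, 224, 180, 112, 96, 80.
The seventh-highest RPN is 112 (F).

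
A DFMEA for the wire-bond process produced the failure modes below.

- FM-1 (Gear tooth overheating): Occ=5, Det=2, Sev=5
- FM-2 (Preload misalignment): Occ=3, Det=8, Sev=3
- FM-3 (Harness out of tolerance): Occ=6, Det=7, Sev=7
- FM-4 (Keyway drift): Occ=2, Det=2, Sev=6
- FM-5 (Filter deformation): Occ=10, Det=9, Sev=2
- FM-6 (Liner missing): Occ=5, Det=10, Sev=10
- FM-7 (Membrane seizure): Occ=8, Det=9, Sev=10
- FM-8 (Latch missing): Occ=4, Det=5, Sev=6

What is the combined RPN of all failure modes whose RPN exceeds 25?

RPN = Severity × Occurrence × Detection:
  FM-1: 5 × 5 × 2 = 50
  FM-2: 3 × 3 × 8 = 72
  FM-3: 7 × 6 × 7 = 294
  FM-4: 6 × 2 × 2 = 24
  FM-5: 2 × 10 × 9 = 180
  FM-6: 10 × 5 × 10 = 500
  FM-7: 10 × 8 × 9 = 720
  FM-8: 6 × 4 × 5 = 120
RPN > 25: FM-1 (50), FM-2 (72), FM-3 (294), FM-5 (180), FM-6 (500), FM-7 (720), FM-8 (120).
Sum: 50 + 72 + 294 + 180 + 500 + 720 + 120 = 1936.

1936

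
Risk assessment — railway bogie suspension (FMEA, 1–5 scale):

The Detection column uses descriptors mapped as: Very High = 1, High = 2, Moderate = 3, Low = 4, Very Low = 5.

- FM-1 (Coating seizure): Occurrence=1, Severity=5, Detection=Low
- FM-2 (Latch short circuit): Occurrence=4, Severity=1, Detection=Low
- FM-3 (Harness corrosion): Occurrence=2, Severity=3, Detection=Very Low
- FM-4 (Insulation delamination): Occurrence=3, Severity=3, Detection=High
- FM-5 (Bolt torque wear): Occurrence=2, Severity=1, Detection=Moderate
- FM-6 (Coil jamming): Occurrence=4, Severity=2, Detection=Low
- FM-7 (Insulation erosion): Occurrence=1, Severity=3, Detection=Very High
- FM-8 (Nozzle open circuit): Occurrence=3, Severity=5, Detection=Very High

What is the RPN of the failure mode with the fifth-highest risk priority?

16

RPN = Severity × Occurrence × Detection:
  FM-1: 5 × 1 × 4 = 20
  FM-2: 1 × 4 × 4 = 16
  FM-3: 3 × 2 × 5 = 30
  FM-4: 3 × 3 × 2 = 18
  FM-5: 1 × 2 × 3 = 6
  FM-6: 2 × 4 × 4 = 32
  FM-7: 3 × 1 × 1 = 3
  FM-8: 5 × 3 × 1 = 15
Sorted descending: 32, 30, 20, 18, 16, 15, 6, 3.
The fifth-highest RPN is 16 (FM-2).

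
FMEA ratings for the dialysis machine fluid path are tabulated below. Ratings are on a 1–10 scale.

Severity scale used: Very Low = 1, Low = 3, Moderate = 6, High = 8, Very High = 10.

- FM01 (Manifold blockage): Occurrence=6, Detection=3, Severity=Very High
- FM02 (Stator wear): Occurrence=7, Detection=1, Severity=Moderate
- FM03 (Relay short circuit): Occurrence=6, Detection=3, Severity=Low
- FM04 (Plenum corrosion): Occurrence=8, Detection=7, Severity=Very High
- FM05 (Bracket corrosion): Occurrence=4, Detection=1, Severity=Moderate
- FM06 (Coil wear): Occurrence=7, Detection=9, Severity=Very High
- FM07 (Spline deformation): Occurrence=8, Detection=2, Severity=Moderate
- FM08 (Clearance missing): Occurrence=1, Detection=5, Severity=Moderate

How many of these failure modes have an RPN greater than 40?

6

RPN = Severity × Occurrence × Detection:
  FM01: 10 × 6 × 3 = 180
  FM02: 6 × 7 × 1 = 42
  FM03: 3 × 6 × 3 = 54
  FM04: 10 × 8 × 7 = 560
  FM05: 6 × 4 × 1 = 24
  FM06: 10 × 7 × 9 = 630
  FM07: 6 × 8 × 2 = 96
  FM08: 6 × 1 × 5 = 30
Modes with RPN > 40: FM01 (180), FM02 (42), FM03 (54), FM04 (560), FM06 (630), FM07 (96) → 6.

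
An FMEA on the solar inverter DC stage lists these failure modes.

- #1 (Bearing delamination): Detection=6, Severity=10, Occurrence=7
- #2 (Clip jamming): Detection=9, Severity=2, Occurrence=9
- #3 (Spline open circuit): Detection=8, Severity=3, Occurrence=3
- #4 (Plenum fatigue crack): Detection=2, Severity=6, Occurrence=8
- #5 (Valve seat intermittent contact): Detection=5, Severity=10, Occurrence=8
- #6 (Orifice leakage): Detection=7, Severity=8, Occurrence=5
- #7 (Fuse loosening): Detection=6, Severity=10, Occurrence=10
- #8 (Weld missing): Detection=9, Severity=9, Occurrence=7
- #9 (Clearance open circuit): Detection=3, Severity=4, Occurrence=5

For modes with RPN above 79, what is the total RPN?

RPN = Severity × Occurrence × Detection:
  #1: 10 × 7 × 6 = 420
  #2: 2 × 9 × 9 = 162
  #3: 3 × 3 × 8 = 72
  #4: 6 × 8 × 2 = 96
  #5: 10 × 8 × 5 = 400
  #6: 8 × 5 × 7 = 280
  #7: 10 × 10 × 6 = 600
  #8: 9 × 7 × 9 = 567
  #9: 4 × 5 × 3 = 60
RPN > 79: #1 (420), #2 (162), #4 (96), #5 (400), #6 (280), #7 (600), #8 (567).
Sum: 420 + 162 + 96 + 400 + 280 + 600 + 567 = 2525.

2525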